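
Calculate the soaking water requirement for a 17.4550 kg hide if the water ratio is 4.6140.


Formula: Water = hide_weight * ratio
Substituting: Water = 17.4550 * 4.6140
Result: 80.5374 kg


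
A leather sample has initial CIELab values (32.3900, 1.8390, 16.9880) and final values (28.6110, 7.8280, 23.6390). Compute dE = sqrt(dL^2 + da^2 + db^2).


dL = -3.7790, da = 5.9890, db = 6.6510
dE = sqrt((-3.7790)^2 + 5.9890^2 + 6.6510^2) = 9.7152


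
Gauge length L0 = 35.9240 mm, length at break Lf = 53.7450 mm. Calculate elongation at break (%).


Formula: Elongation = (Lf - L0) / L0 * 100
Substituting: Elongation = (53.7450 - 35.9240) / 35.9240 * 100
Result: 49.6075 %


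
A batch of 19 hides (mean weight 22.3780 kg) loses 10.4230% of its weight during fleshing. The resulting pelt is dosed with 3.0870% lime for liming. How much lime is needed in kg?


Total_raw = N * avg_wt = 19 * 22.3780 = 425.1820 kg
Substrate = Total_raw * (1 - loss/100) = 425.1820 * (1 - 10.4230/100) = 380.8653 kg
Lime = Substrate * pct / 100 = 380.8653 * 3.0870 / 100 = 11.7573 kg


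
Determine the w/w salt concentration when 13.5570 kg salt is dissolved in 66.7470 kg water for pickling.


Formula: Conc = salt / (water + salt) * 100
Substituting: Conc = 13.5570 / (66.7470 + 13.5570) * 100
Result: 16.8821 %


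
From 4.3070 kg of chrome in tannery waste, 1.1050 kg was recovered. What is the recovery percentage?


Formula: Recovery = recovered / input * 100
Substituting: Recovery = 1.1050 / 4.3070 * 100
Result: 25.6559 %


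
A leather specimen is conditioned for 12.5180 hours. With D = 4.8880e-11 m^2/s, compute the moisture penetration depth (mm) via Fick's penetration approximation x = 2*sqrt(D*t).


t = 12.5180 hr * 3600 = 45064.8000 s
D * t = 4.8880e-11 * 45064.8000 = 2.2028e-06
x = 2 * sqrt(D*t) = 2 * sqrt(2.2028e-06) = 0.00296834 m = 2.9683 mm


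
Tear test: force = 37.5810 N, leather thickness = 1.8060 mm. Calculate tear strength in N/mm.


Formula: Tear strength = force / thickness
Substituting: Tear strength = 37.5810 / 1.8060
Result: 20.8090 N/mm


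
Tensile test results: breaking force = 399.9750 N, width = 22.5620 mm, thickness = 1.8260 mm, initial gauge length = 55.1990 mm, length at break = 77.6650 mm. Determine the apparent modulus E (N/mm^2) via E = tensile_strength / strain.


TS = F / (w * t) = 399.9750 / (22.5620 * 1.8260) = 9.7086 N/mm^2
strain = (Lf - L0) / L0 = (77.6650 - 55.1990) / 55.1990 = 0.4070
E = TS / strain = 9.7086 / 0.4070 = 23.8539 N/mm^2


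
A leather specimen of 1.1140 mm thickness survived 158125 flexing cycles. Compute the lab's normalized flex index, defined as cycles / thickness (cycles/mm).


Formula: Index = cycles / thickness
Substituting: Index = 158125 / 1.1140
Result: 141943.4470 cycles/mm


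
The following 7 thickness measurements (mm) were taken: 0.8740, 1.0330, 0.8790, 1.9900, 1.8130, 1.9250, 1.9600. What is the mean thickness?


Formula: Average = sum / n
Substituting: Average = 10.4740 / 7
Result: 1.4963 mm


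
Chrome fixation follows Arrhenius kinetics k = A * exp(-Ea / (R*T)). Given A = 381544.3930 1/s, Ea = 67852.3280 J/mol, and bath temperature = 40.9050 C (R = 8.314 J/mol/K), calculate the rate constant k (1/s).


T_K = T_C + 273.15 = 40.9050 + 273.15 = 314.0550 K
exponent = -Ea / (R * T_K) = -67852.3280 / (8.314 * 314.0550) = -25.9866
k = A * exp(exponent) = 381544.3930 * exp(-25.9866) = 1.9757e-06 1/s


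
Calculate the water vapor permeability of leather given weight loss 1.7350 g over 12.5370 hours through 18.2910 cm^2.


Formula: WVP = loss / (area * time)
Substituting: WVP = 1.7350 / (18.2910 * 12.5370)
Result: 0.00756604 g/(cm^2*hr)


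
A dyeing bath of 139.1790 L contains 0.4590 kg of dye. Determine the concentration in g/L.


Formula: Conc = dye_mass(kg) / volume(L) * 1000
Substituting: Conc = 0.4590 / 139.1790 * 1000
Result: 3.2979 g/L


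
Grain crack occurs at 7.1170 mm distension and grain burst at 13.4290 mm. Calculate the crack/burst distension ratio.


Formula: Ratio = crack / burst
Substituting: Ratio = 7.1170 / 13.4290
Result: 0.5300


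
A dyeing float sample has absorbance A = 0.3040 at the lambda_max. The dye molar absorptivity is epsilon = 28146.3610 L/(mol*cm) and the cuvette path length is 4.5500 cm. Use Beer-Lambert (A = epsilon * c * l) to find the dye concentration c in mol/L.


Formula: c = A / (epsilon * l)
Substituting: c = 0.3040 / (28146.3610 * 4.5500)
Result: 2.3738e-06 mol/L


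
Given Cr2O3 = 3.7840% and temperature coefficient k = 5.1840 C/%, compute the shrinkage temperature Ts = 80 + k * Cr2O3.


Formula: Ts = 80 + k * Cr2O3
Substituting: Ts = 80 + 5.1840 * 3.7840
Result: 99.6163 C


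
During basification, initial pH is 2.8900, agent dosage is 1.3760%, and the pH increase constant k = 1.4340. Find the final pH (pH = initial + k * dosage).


Formula: pH_final = pH_initial + k * base_pct
Substituting: pH_final = 2.8900 + 1.4340 * 1.3760
Result: 4.8632


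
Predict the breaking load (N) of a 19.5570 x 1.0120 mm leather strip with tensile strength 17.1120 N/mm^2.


Formula: F = TS * w * t
Substituting: F = 17.1120 * 19.5570 * 1.0120
Result: 338.6753 N


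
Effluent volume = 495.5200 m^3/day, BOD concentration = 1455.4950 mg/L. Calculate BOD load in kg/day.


Formula: BOD_load = volume * conc / 1000
Substituting: BOD_load = 495.5200 * 1455.4950 / 1000
Result: 721.2269 kg/day


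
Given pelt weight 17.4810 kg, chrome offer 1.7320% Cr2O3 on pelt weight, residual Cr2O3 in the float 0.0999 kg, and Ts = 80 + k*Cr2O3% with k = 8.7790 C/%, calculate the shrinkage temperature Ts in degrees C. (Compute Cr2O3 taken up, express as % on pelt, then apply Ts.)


Offered = pelt * offer_pct / 100 = 17.4810 * 1.7320 / 100 = 0.3028 kg
Uptake = offered - residual = 0.3028 - 0.0999 = 0.2029 kg
Cr2O3% on pelt = uptake / pelt * 100 = 0.2029 / 17.4810 * 100 = 1.1605 %
Ts = 80 + k * Cr2O3% = 80 + 8.7790 * 1.1605 = 90.1882 C


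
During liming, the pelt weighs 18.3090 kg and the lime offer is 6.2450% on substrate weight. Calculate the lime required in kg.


Formula: Lime = substrate * pct / 100
Substituting: Lime = 18.3090 * 6.2450 / 100
Result: 1.1434 kg


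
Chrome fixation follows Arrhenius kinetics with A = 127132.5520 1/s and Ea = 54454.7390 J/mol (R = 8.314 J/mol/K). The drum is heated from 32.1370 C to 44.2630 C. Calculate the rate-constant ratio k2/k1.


T1 = 32.1370 + 273.15 = 305.2870 K; T2 = 44.2630 + 273.15 = 317.4130 K
k1 = A * exp(-Ea/(R*T1)) = 127132.5520 * exp(-54454.7390/(8.314*305.2870)) = 6.1194e-05 1/s
k2 = A * exp(-Ea/(R*T2)) = 127132.5520 * exp(-54454.7390/(8.314*317.4130)) = 1.3889e-04 1/s
k2/k1 = 1.3889e-04 / 6.1194e-05 = 2.2696


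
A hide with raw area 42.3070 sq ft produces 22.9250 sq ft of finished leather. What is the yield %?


Formula: Yield = finished / raw * 100
Substituting: Yield = 22.9250 / 42.3070 * 100
Result: 54.1873 %


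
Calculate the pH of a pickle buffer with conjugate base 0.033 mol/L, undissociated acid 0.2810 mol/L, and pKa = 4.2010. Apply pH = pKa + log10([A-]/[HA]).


ratio = [A-] / [HA] = 0.033 / 0.2810 = 0.1174
log10(ratio) = -0.9302
pH = pKa + log10(ratio) = 4.2010 - 0.9302 = 3.2708


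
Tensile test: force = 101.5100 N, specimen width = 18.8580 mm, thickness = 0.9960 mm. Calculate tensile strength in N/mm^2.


Formula: TS = force / (width * thickness)
Substituting: TS = 101.5100 / (18.8580 * 0.9960)
Result: 5.4045 N/mm^2


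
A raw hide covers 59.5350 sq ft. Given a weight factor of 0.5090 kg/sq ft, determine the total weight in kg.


Formula: Weight = area * weight_per_sqft
Substituting: Weight = 59.5350 * 0.5090
Result: 30.3033 kg


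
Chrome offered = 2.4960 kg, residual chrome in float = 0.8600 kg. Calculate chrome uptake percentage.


Formula: Uptake = (offered - residual) / offered * 100
Substituting: Uptake = (2.4960 - 0.8600) / 2.4960 * 100
Result: 65.5449 %


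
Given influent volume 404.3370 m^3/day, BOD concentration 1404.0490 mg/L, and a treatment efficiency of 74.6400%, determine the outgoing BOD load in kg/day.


Load_in = volume * conc / 1000 = 404.3370 * 1404.0490 / 1000 = 567.7090 kg/day
Removed = Load_in * eff / 100 = 567.7090 * 74.6400 / 100 = 423.7380 kg/day
Load_out = Load_in - Removed = 567.7090 - 423.7380 = 143.9710 kg/day


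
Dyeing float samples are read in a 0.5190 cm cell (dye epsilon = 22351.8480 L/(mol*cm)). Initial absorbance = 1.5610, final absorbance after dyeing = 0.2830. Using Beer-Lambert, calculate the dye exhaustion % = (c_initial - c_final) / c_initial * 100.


c_initial = A_i / (epsilon * l) = 1.5610 / (22351.8480 * 0.5190) = 1.3456e-04 mol/L
c_final = A_f / (epsilon * l) = 0.2830 / (22351.8480 * 0.5190) = 2.4395e-05 mol/L
Exhaustion = (c_initial - c_final) / c_initial * 100 = (1.3456e-04 - 2.4395e-05) / 1.3456e-04 * 100 = 81.8706 %


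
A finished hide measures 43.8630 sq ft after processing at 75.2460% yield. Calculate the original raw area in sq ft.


Formula: raw = finished * 100 / yield
Substituting: raw = 43.8630 * 100 / 75.2460
Result: 58.2928 sq ft


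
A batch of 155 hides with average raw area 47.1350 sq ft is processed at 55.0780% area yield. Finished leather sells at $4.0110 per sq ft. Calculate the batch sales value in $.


Raw_total = N * avg_area = 155 * 47.1350 = 7305.9250 sq ft
Finished = Raw_total * yield / 100 = 7305.9250 * 55.0780 / 100 = 4023.9574 sq ft
Value = Finished * price = 4023.9574 * 4.0110 = 16140.0930 $


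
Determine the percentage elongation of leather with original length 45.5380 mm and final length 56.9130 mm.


Formula: Elongation = (Lf - L0) / L0 * 100
Substituting: Elongation = (56.9130 - 45.5380) / 45.5380 * 100
Result: 24.9791 %


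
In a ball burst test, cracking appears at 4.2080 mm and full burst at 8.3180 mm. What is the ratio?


Formula: Ratio = crack / burst
Substituting: Ratio = 4.2080 / 8.3180
Result: 0.5059


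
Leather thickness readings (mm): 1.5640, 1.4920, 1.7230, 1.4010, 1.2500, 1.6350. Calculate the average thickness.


Formula: Average = sum / n
Substituting: Average = 9.0650 / 6
Result: 1.5108 mm


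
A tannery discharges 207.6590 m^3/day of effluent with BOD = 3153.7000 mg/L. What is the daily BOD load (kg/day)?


Formula: BOD_load = volume * conc / 1000
Substituting: BOD_load = 207.6590 * 3153.7000 / 1000
Result: 654.8942 kg/day


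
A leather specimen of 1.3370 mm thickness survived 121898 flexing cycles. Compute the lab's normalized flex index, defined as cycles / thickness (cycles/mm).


Formula: Index = cycles / thickness
Substituting: Index = 121898 / 1.3370
Result: 91172.7749 cycles/mm


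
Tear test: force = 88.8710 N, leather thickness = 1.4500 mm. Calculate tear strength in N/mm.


Formula: Tear strength = force / thickness
Substituting: Tear strength = 88.8710 / 1.4500
Result: 61.2903 N/mm


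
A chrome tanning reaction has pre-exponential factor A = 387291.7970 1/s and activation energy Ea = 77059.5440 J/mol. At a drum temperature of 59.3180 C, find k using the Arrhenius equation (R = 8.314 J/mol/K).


T_K = T_C + 273.15 = 59.3180 + 273.15 = 332.4680 K
exponent = -Ea / (R * T_K) = -77059.5440 / (8.314 * 332.4680) = -27.8783
k = A * exp(exponent) = 387291.7970 * exp(-27.8783) = 3.0244e-07 1/s


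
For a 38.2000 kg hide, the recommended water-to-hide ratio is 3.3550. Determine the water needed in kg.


Formula: Water = hide_weight * ratio
Substituting: Water = 38.2000 * 3.3550
Result: 128.1610 kg


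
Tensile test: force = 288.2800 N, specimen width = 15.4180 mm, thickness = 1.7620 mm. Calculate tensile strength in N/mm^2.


Formula: TS = force / (width * thickness)
Substituting: TS = 288.2800 / (15.4180 * 1.7620)
Result: 10.6116 N/mm^2


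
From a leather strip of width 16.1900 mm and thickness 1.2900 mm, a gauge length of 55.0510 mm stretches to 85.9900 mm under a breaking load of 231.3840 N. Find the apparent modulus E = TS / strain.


TS = F / (w * t) = 231.3840 / (16.1900 * 1.2900) = 11.0789 N/mm^2
strain = (Lf - L0) / L0 = (85.9900 - 55.0510) / 55.0510 = 0.5620
E = TS / strain = 11.0789 / 0.5620 = 19.7131 N/mm^2


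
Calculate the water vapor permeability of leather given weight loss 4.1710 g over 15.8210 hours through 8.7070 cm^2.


Formula: WVP = loss / (area * time)
Substituting: WVP = 4.1710 / (8.7070 * 15.8210)
Result: 0.0302787 g/(cm^2*hr)


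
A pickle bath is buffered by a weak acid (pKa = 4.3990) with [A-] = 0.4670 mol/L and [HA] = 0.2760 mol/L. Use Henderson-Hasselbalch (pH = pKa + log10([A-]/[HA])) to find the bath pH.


ratio = [A-] / [HA] = 0.4670 / 0.2760 = 1.6920
log10(ratio) = 0.2284
pH = pKa + log10(ratio) = 4.3990 + 0.2284 = 4.6274


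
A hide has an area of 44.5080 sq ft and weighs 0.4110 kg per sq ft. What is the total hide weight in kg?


Formula: Weight = area * weight_per_sqft
Substituting: Weight = 44.5080 * 0.4110
Result: 18.2928 kg


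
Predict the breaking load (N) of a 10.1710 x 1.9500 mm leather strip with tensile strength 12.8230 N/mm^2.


Formula: F = TS * w * t
Substituting: F = 12.8230 * 10.1710 * 1.9500
Result: 254.3243 N


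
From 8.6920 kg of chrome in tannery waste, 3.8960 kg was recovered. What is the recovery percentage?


Formula: Recovery = recovered / input * 100
Substituting: Recovery = 3.8960 / 8.6920 * 100
Result: 44.8228 %


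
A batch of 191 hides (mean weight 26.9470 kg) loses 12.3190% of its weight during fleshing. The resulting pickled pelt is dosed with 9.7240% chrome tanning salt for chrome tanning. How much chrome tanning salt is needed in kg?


Total_raw = N * avg_wt = 191 * 26.9470 = 5146.8770 kg
Substrate = Total_raw * (1 - loss/100) = 5146.8770 * (1 - 12.3190/100) = 4512.8332 kg
Chrome = Substrate * pct / 100 = 4512.8332 * 9.7240 / 100 = 438.8279 kg


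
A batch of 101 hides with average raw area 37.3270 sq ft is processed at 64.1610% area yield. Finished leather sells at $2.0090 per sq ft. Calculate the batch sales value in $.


Raw_total = N * avg_area = 101 * 37.3270 = 3770.0270 sq ft
Finished = Raw_total * yield / 100 = 3770.0270 * 64.1610 / 100 = 2418.8870 sq ft
Value = Finished * price = 2418.8870 * 2.0090 = 4859.5440 $


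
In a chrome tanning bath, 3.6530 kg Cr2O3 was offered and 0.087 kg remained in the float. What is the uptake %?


Formula: Uptake = (offered - residual) / offered * 100
Substituting: Uptake = (3.6530 - 0.087) / 3.6530 * 100
Result: 97.6184 %


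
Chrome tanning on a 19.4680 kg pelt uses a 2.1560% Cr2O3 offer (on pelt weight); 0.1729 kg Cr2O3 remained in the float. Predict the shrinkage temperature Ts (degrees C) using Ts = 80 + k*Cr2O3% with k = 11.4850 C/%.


Offered = pelt * offer_pct / 100 = 19.4680 * 2.1560 / 100 = 0.4197 kg
Uptake = offered - residual = 0.4197 - 0.1729 = 0.2468 kg
Cr2O3% on pelt = uptake / pelt * 100 = 0.2468 / 19.4680 * 100 = 1.2679 %
Ts = 80 + k * Cr2O3% = 80 + 11.4850 * 1.2679 = 94.5616 C


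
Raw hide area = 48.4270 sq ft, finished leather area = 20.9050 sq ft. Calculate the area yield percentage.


Formula: Yield = finished / raw * 100
Substituting: Yield = 20.9050 / 48.4270 * 100
Result: 43.1681 %


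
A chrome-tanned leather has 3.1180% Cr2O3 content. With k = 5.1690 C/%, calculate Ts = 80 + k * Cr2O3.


Formula: Ts = 80 + k * Cr2O3
Substituting: Ts = 80 + 5.1690 * 3.1180
Result: 96.1169 C


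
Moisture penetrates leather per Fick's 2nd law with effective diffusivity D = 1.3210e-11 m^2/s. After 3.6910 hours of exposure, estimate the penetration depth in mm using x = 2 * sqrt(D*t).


t = 3.6910 hr * 3600 = 13287.6000 s
D * t = 1.3210e-11 * 13287.6000 = 1.7553e-07
x = 2 * sqrt(D*t) = 2 * sqrt(1.7553e-07) = 8.3792e-04 m = 0.8379 mm


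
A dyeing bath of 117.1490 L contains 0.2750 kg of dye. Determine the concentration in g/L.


Formula: Conc = dye_mass(kg) / volume(L) * 1000
Substituting: Conc = 0.2750 / 117.1490 * 1000
Result: 2.3474 g/L


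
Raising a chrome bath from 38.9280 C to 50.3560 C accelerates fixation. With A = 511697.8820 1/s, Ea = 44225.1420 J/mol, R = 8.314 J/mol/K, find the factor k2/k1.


T1 = 38.9280 + 273.15 = 312.0780 K; T2 = 50.3560 + 273.15 = 323.5060 K
k1 = A * exp(-Ea/(R*T1)) = 511697.8820 * exp(-44225.1420/(8.314*312.0780)) = 0.0202526 1/s
k2 = A * exp(-Ea/(R*T2)) = 511697.8820 * exp(-44225.1420/(8.314*323.5060)) = 0.036981 1/s
k2/k1 = 0.036981 / 0.0202526 = 1.8260


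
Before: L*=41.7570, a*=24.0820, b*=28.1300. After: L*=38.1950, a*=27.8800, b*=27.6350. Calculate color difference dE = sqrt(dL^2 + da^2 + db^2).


dL = -3.5620, da = 3.7980, db = -0.4950
dE = sqrt((-3.5620)^2 + 3.7980^2 + (-0.4950)^2) = 5.2305


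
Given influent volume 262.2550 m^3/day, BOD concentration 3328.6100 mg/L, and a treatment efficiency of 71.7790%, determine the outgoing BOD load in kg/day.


Load_in = volume * conc / 1000 = 262.2550 * 3328.6100 / 1000 = 872.9446 kg/day
Removed = Load_in * eff / 100 = 872.9446 * 71.7790 / 100 = 626.5909 kg/day
Load_out = Load_in - Removed = 872.9446 - 626.5909 = 246.3537 kg/day


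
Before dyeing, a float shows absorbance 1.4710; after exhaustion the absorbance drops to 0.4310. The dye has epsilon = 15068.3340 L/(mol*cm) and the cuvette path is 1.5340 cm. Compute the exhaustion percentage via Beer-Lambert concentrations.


c_initial = A_i / (epsilon * l) = 1.4710 / (15068.3340 * 1.5340) = 6.3639e-05 mol/L
c_final = A_f / (epsilon * l) = 0.4310 / (15068.3340 * 1.5340) = 1.8646e-05 mol/L
Exhaustion = (c_initial - c_final) / c_initial * 100 = (6.3639e-05 - 1.8646e-05) / 6.3639e-05 * 100 = 70.7002 %


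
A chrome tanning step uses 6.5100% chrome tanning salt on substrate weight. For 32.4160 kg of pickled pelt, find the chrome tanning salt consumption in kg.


Formula: Chrome = substrate * pct / 100
Substituting: Chrome = 32.4160 * 6.5100 / 100
Result: 2.1103 kg


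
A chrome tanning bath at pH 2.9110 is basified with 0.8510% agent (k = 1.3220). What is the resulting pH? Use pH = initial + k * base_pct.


Formula: pH_final = pH_initial + k * base_pct
Substituting: pH_final = 2.9110 + 1.3220 * 0.8510
Result: 4.0360


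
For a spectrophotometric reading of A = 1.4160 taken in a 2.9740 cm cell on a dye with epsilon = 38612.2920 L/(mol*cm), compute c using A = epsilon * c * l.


Formula: c = A / (epsilon * l)
Substituting: c = 1.4160 / (38612.2920 * 2.9740)
Result: 1.2331e-05 mol/L


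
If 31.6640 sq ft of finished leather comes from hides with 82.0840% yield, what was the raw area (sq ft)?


Formula: raw = finished * 100 / yield
Substituting: raw = 31.6640 * 100 / 82.0840
Result: 38.5751 sq ft


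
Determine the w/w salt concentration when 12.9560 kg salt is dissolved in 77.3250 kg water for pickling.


Formula: Conc = salt / (water + salt) * 100
Substituting: Conc = 12.9560 / (77.3250 + 12.9560) * 100
Result: 14.3507 %


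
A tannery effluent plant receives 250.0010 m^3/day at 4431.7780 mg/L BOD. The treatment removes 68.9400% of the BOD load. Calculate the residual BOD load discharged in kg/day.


Load_in = volume * conc / 1000 = 250.0010 * 4431.7780 / 1000 = 1107.9489 kg/day
Removed = Load_in * eff / 100 = 1107.9489 * 68.9400 / 100 = 763.8200 kg/day
Load_out = Load_in - Removed = 1107.9489 - 763.8200 = 344.1289 kg/day


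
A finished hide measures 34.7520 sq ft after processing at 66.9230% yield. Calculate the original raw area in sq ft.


Formula: raw = finished * 100 / yield
Substituting: raw = 34.7520 * 100 / 66.9230
Result: 51.9283 sq ft


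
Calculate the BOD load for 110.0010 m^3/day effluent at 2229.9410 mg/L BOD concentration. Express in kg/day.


Formula: BOD_load = volume * conc / 1000
Substituting: BOD_load = 110.0010 * 2229.9410 / 1000
Result: 245.2957 kg/day


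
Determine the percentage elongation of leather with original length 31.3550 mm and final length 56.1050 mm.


Formula: Elongation = (Lf - L0) / L0 * 100
Substituting: Elongation = (56.1050 - 31.3550) / 31.3550 * 100
Result: 78.9348 %


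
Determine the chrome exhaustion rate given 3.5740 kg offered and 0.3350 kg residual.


Formula: Uptake = (offered - residual) / offered * 100
Substituting: Uptake = (3.5740 - 0.3350) / 3.5740 * 100
Result: 90.6267 %


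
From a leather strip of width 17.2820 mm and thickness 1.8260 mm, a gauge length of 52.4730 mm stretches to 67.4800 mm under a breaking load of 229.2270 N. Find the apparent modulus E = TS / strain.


TS = F / (w * t) = 229.2270 / (17.2820 * 1.8260) = 7.2639 N/mm^2
strain = (Lf - L0) / L0 = (67.4800 - 52.4730) / 52.4730 = 0.2860
E = TS / strain = 7.2639 / 0.2860 = 25.3988 N/mm^2


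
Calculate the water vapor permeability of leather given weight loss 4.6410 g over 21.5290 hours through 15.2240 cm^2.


Formula: WVP = loss / (area * time)
Substituting: WVP = 4.6410 / (15.2240 * 21.5290)
Result: 0.0141599 g/(cm^2*hr)


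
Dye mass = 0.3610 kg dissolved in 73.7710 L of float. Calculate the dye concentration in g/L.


Formula: Conc = dye_mass(kg) / volume(L) * 1000
Substituting: Conc = 0.3610 / 73.7710 * 1000
Result: 4.8935 g/L


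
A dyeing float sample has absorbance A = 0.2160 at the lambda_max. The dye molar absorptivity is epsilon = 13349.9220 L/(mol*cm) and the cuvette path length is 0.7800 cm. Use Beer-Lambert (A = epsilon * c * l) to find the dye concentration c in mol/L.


Formula: c = A / (epsilon * l)
Substituting: c = 0.2160 / (13349.9220 * 0.7800)
Result: 2.0743e-05 mol/L


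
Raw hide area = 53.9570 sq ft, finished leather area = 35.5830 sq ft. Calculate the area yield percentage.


Formula: Yield = finished / raw * 100
Substituting: Yield = 35.5830 / 53.9570 * 100
Result: 65.9470 %


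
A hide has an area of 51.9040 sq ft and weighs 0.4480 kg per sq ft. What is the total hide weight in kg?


Formula: Weight = area * weight_per_sqft
Substituting: Weight = 51.9040 * 0.4480
Result: 23.2530 kg


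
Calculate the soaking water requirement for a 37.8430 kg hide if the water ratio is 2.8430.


Formula: Water = hide_weight * ratio
Substituting: Water = 37.8430 * 2.8430
Result: 107.5876 kg


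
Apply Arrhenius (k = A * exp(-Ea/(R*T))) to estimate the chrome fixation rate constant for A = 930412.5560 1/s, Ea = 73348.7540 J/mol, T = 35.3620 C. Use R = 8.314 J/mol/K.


T_K = T_C + 273.15 = 35.3620 + 273.15 = 308.5120 K
exponent = -Ea / (R * T_K) = -73348.7540 / (8.314 * 308.5120) = -28.5964
k = A * exp(exponent) = 930412.5560 * exp(-28.5964) = 3.5435e-07 1/s


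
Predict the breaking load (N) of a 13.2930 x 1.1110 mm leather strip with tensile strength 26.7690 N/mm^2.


Formula: F = TS * w * t
Substituting: F = 26.7690 * 13.2930 * 1.1110
Result: 395.3386 N


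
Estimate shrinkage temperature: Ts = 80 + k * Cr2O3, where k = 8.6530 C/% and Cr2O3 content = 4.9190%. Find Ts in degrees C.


Formula: Ts = 80 + k * Cr2O3
Substituting: Ts = 80 + 8.6530 * 4.9190
Result: 122.5641 C


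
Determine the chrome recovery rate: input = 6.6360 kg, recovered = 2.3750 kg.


Formula: Recovery = recovered / input * 100
Substituting: Recovery = 2.3750 / 6.6360 * 100
Result: 35.7896 %


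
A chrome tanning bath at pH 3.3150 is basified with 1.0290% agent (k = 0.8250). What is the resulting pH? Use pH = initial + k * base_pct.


Formula: pH_final = pH_initial + k * base_pct
Substituting: pH_final = 3.3150 + 0.8250 * 1.0290
Result: 4.1639


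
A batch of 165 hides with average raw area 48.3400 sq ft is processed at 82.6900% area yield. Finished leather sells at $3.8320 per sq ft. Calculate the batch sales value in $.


Raw_total = N * avg_area = 165 * 48.3400 = 7976.1000 sq ft
Finished = Raw_total * yield / 100 = 7976.1000 * 82.6900 / 100 = 6595.4371 sq ft
Value = Finished * price = 6595.4371 * 3.8320 = 25273.7149 $


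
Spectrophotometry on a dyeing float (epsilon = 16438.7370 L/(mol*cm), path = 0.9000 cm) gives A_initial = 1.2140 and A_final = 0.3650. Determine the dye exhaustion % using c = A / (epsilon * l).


c_initial = A_i / (epsilon * l) = 1.2140 / (16438.7370 * 0.9000) = 8.2056e-05 mol/L
c_final = A_f / (epsilon * l) = 0.3650 / (16438.7370 * 0.9000) = 2.4671e-05 mol/L
Exhaustion = (c_initial - c_final) / c_initial * 100 = (8.2056e-05 - 2.4671e-05) / 8.2056e-05 * 100 = 69.9341 %


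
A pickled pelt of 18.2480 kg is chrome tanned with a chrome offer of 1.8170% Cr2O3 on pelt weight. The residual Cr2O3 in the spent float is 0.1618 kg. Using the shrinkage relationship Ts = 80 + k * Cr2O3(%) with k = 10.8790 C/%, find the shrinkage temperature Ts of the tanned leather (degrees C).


Offered = pelt * offer_pct / 100 = 18.2480 * 1.8170 / 100 = 0.3316 kg
Uptake = offered - residual = 0.3316 - 0.1618 = 0.1698 kg
Cr2O3% on pelt = uptake / pelt * 100 = 0.1698 / 18.2480 * 100 = 0.9303 %
Ts = 80 + k * Cr2O3% = 80 + 10.8790 * 0.9303 = 90.1210 C


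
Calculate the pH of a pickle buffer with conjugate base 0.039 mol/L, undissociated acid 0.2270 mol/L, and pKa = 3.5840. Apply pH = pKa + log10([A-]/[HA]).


ratio = [A-] / [HA] = 0.039 / 0.2270 = 0.1718
log10(ratio) = -0.7650
pH = pKa + log10(ratio) = 3.5840 - 0.7650 = 2.8190


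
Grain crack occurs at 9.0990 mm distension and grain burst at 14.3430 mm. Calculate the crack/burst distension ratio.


Formula: Ratio = crack / burst
Substituting: Ratio = 9.0990 / 14.3430
Result: 0.6344


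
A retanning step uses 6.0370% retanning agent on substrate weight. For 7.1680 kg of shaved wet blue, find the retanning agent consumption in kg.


Formula: Retan = substrate * pct / 100
Substituting: Retan = 7.1680 * 6.0370 / 100
Result: 0.4327 kg


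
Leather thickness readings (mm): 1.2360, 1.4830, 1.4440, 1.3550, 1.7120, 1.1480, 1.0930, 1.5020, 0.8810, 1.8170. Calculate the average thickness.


Formula: Average = sum / n
Substituting: Average = 13.6710 / 10
Result: 1.3671 mm


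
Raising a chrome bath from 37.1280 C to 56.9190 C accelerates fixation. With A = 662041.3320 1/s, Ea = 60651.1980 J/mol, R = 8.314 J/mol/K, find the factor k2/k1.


T1 = 37.1280 + 273.15 = 310.2780 K; T2 = 56.9190 + 273.15 = 330.0690 K
k1 = A * exp(-Ea/(R*T1)) = 662041.3320 * exp(-60651.1980/(8.314*310.2780)) = 4.0740e-05 1/s
k2 = A * exp(-Ea/(R*T2)) = 662041.3320 * exp(-60651.1980/(8.314*330.0690)) = 1.6683e-04 1/s
k2/k1 = 1.6683e-04 / 4.0740e-05 = 4.0949


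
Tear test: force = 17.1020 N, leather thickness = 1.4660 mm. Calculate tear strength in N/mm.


Formula: Tear strength = force / thickness
Substituting: Tear strength = 17.1020 / 1.4660
Result: 11.6658 N/mm


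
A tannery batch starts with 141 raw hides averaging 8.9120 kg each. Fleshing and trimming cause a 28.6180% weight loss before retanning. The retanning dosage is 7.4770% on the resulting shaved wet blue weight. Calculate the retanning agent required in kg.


Total_raw = N * avg_wt = 141 * 8.9120 = 1256.5920 kg
Substrate = Total_raw * (1 - loss/100) = 1256.5920 * (1 - 28.6180/100) = 896.9805 kg
Retan = Substrate * pct / 100 = 896.9805 * 7.4770 / 100 = 67.0672 kg


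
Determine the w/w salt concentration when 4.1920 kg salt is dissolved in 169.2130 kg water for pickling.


Formula: Conc = salt / (water + salt) * 100
Substituting: Conc = 4.1920 / (169.2130 + 4.1920) * 100
Result: 2.4175 %


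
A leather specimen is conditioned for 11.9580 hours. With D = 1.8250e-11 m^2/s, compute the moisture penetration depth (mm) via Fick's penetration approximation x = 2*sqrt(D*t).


t = 11.9580 hr * 3600 = 43048.8000 s
D * t = 1.8250e-11 * 43048.8000 = 7.8564e-07
x = 2 * sqrt(D*t) = 2 * sqrt(7.8564e-07) = 0.00177273 m = 1.7727 mm


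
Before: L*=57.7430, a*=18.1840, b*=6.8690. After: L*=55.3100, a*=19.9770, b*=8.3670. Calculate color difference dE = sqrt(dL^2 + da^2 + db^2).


dL = -2.4330, da = 1.7930, db = 1.4980
dE = sqrt((-2.4330)^2 + 1.7930^2 + 1.4980^2) = 3.3732


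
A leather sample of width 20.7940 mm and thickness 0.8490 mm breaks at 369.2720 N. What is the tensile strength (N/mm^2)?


Formula: TS = force / (width * thickness)
Substituting: TS = 369.2720 / (20.7940 * 0.8490)
Result: 20.9171 N/mm^2


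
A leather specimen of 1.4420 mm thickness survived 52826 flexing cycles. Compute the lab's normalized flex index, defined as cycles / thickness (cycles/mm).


Formula: Index = cycles / thickness
Substituting: Index = 52826 / 1.4420
Result: 36633.8419 cycles/mm


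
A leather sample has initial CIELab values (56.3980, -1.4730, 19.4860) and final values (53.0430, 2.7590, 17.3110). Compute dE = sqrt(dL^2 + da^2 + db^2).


dL = -3.3550, da = 4.2320, db = -2.1750
dE = sqrt((-3.3550)^2 + 4.2320^2 + (-2.1750)^2) = 5.8221


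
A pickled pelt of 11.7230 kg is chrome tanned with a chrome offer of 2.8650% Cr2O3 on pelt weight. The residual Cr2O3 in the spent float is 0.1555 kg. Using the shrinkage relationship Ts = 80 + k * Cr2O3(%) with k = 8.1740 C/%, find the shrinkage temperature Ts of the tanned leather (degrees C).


Offered = pelt * offer_pct / 100 = 11.7230 * 2.8650 / 100 = 0.3359 kg
Uptake = offered - residual = 0.3359 - 0.1555 = 0.1804 kg
Cr2O3% on pelt = uptake / pelt * 100 = 0.1804 / 11.7230 * 100 = 1.5385 %
Ts = 80 + k * Cr2O3% = 80 + 8.1740 * 1.5385 = 92.5761 C


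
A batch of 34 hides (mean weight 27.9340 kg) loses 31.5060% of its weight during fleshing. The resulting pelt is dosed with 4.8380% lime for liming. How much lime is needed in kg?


Total_raw = N * avg_wt = 34 * 27.9340 = 949.7560 kg
Substrate = Total_raw * (1 - loss/100) = 949.7560 * (1 - 31.5060/100) = 650.5259 kg
Lime = Substrate * pct / 100 = 650.5259 * 4.8380 / 100 = 31.4724 kg


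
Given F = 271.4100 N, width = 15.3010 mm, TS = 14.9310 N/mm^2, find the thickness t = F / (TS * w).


Formula: t = F / (TS * w)
Substituting: t = 271.4100 / (14.9310 * 15.3010)
Result: 1.1880 mm


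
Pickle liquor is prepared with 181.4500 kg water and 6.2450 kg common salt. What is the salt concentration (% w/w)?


Formula: Conc = salt / (water + salt) * 100
Substituting: Conc = 6.2450 / (181.4500 + 6.2450) * 100
Result: 3.3272 %


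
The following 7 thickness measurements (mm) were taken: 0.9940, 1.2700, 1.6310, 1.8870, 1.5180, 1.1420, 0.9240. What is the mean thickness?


Formula: Average = sum / n
Substituting: Average = 9.3660 / 7
Result: 1.3380 mm


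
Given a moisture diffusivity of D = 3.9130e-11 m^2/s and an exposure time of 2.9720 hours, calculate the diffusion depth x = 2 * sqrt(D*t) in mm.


t = 2.9720 hr * 3600 = 10699.2000 s
D * t = 3.9130e-11 * 10699.2000 = 4.1866e-07
x = 2 * sqrt(D*t) = 2 * sqrt(4.1866e-07) = 0.00129408 m = 1.2941 mm


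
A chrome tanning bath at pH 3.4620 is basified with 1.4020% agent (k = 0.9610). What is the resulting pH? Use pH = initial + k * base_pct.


Formula: pH_final = pH_initial + k * base_pct
Substituting: pH_final = 3.4620 + 0.9610 * 1.4020
Result: 4.8093


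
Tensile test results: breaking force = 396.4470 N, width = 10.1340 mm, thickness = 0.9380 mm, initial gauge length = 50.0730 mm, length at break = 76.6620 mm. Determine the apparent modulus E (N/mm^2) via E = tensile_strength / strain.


TS = F / (w * t) = 396.4470 / (10.1340 * 0.9380) = 41.7063 N/mm^2
strain = (Lf - L0) / L0 = (76.6620 - 50.0730) / 50.0730 = 0.5310
E = TS / strain = 41.7063 / 0.5310 = 78.5422 N/mm^2


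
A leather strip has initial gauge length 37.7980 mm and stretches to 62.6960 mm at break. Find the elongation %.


Formula: Elongation = (Lf - L0) / L0 * 100
Substituting: Elongation = (62.6960 - 37.7980) / 37.7980 * 100
Result: 65.8712 %


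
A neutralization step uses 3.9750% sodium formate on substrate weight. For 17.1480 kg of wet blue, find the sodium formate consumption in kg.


Formula: Neutralizer = substrate * pct / 100
Substituting: Neutralizer = 17.1480 * 3.9750 / 100
Result: 0.6816 kg


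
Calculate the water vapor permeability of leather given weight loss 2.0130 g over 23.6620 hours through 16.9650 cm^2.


Formula: WVP = loss / (area * time)
Substituting: WVP = 2.0130 / (16.9650 * 23.6620)
Result: 0.00501462 g/(cm^2*hr)


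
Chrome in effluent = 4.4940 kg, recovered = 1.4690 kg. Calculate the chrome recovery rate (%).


Formula: Recovery = recovered / input * 100
Substituting: Recovery = 1.4690 / 4.4940 * 100
Result: 32.6880 %


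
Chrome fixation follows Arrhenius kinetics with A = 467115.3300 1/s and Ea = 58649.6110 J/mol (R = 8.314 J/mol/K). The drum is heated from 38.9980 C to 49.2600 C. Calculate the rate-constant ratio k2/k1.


T1 = 38.9980 + 273.15 = 312.1480 K; T2 = 49.2600 + 273.15 = 322.4100 K
k1 = A * exp(-Ea/(R*T1)) = 467115.3300 * exp(-58649.6110/(8.314*312.1480)) = 7.1562e-05 1/s
k2 = A * exp(-Ea/(R*T2)) = 467115.3300 * exp(-58649.6110/(8.314*322.4100)) = 1.4692e-04 1/s
k2/k1 = 1.4692e-04 / 7.1562e-05 = 2.0530


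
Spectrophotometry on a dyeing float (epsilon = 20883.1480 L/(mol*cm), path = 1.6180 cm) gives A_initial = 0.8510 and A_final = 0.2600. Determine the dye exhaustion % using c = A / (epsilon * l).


c_initial = A_i / (epsilon * l) = 0.8510 / (20883.1480 * 1.6180) = 2.5186e-05 mol/L
c_final = A_f / (epsilon * l) = 0.2600 / (20883.1480 * 1.6180) = 7.6948e-06 mol/L
Exhaustion = (c_initial - c_final) / c_initial * 100 = (2.5186e-05 - 7.6948e-06) / 2.5186e-05 * 100 = 69.4477 %


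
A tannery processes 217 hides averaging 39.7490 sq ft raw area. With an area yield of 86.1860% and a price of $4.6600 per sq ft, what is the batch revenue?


Raw_total = N * avg_area = 217 * 39.7490 = 8625.5330 sq ft
Finished = Raw_total * yield / 100 = 8625.5330 * 86.1860 / 100 = 7434.0019 sq ft
Value = Finished * price = 7434.0019 * 4.6600 = 34642.4487 $


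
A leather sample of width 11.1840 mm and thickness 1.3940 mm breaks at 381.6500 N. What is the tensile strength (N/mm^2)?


Formula: TS = force / (width * thickness)
Substituting: TS = 381.6500 / (11.1840 * 1.3940)
Result: 24.4797 N/mm^2


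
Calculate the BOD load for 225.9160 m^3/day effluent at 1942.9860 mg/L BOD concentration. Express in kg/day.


Formula: BOD_load = volume * conc / 1000
Substituting: BOD_load = 225.9160 * 1942.9860 / 1000
Result: 438.9516 kg/day


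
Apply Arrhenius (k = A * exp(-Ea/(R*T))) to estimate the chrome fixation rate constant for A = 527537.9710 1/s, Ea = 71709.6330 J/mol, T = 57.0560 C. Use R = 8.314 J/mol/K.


T_K = T_C + 273.15 = 57.0560 + 273.15 = 330.2060 K
exponent = -Ea / (R * T_K) = -71709.6330 / (8.314 * 330.2060) = -26.1206
k = A * exp(exponent) = 527537.9710 * exp(-26.1206) = 2.3891e-06 1/s


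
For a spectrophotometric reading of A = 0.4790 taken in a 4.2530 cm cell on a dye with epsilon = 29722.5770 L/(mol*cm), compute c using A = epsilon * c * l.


Formula: c = A / (epsilon * l)
Substituting: c = 0.4790 / (29722.5770 * 4.2530)
Result: 3.7893e-06 mol/L


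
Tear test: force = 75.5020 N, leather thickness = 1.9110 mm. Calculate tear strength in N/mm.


Formula: Tear strength = force / thickness
Substituting: Tear strength = 75.5020 / 1.9110
Result: 39.5092 N/mm


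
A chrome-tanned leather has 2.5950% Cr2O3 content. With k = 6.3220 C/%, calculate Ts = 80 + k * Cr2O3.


Formula: Ts = 80 + k * Cr2O3
Substituting: Ts = 80 + 6.3220 * 2.5950
Result: 96.4056 C


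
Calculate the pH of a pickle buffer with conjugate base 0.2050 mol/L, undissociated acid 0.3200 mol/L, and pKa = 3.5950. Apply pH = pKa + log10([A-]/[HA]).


ratio = [A-] / [HA] = 0.2050 / 0.3200 = 0.6406
log10(ratio) = -0.1934
pH = pKa + log10(ratio) = 3.5950 - 0.1934 = 3.4016


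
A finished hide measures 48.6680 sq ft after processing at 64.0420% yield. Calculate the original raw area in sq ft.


Formula: raw = finished * 100 / yield
Substituting: raw = 48.6680 * 100 / 64.0420
Result: 75.9939 sq ft


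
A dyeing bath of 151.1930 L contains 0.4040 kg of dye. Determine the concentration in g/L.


Formula: Conc = dye_mass(kg) / volume(L) * 1000
Substituting: Conc = 0.4040 / 151.1930 * 1000
Result: 2.6721 g/L


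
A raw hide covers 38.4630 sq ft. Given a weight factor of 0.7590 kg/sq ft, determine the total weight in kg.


Formula: Weight = area * weight_per_sqft
Substituting: Weight = 38.4630 * 0.7590
Result: 29.1934 kg


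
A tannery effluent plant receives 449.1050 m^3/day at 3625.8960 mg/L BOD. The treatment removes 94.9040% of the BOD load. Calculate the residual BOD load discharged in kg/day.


Load_in = volume * conc / 1000 = 449.1050 * 3625.8960 / 1000 = 1628.4080 kg/day
Removed = Load_in * eff / 100 = 1628.4080 * 94.9040 / 100 = 1545.4244 kg/day
Load_out = Load_in - Removed = 1628.4080 - 1545.4244 = 82.9837 kg/day


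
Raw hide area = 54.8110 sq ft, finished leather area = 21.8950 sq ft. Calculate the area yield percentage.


Formula: Yield = finished / raw * 100
Substituting: Yield = 21.8950 / 54.8110 * 100
Result: 39.9464 %


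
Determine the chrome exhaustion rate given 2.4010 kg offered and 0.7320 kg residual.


Formula: Uptake = (offered - residual) / offered * 100
Substituting: Uptake = (2.4010 - 0.7320) / 2.4010 * 100
Result: 69.5127 %


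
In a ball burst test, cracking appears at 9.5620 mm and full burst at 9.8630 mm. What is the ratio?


Formula: Ratio = crack / burst
Substituting: Ratio = 9.5620 / 9.8630
Result: 0.9695


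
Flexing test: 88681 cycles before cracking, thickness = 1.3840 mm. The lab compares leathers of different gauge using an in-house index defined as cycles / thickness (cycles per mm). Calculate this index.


Formula: Index = cycles / thickness
Substituting: Index = 88681 / 1.3840
Result: 64075.8671 cycles/mm


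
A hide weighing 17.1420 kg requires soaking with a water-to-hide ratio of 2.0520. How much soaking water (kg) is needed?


Formula: Water = hide_weight * ratio
Substituting: Water = 17.1420 * 2.0520
Result: 35.1754 kg


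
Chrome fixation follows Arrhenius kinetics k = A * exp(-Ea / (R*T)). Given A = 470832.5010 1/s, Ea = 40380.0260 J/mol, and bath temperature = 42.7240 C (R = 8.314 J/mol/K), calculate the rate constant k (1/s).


T_K = T_C + 273.15 = 42.7240 + 273.15 = 315.8740 K
exponent = -Ea / (R * T_K) = -40380.0260 / (8.314 * 315.8740) = -15.3760
k = A * exp(exponent) = 470832.5010 * exp(-15.3760) = 0.0988928 1/s


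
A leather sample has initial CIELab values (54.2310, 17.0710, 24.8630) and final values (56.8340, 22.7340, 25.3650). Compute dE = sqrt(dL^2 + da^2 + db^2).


dL = 2.6030, da = 5.6630, db = 0.5020
dE = sqrt(2.6030^2 + 5.6630^2 + 0.5020^2) = 6.2528


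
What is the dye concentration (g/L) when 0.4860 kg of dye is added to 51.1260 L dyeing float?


Formula: Conc = dye_mass(kg) / volume(L) * 1000
Substituting: Conc = 0.4860 / 51.1260 * 1000
Result: 9.5059 g/L


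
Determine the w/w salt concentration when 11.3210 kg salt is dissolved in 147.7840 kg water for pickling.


Formula: Conc = salt / (water + salt) * 100
Substituting: Conc = 11.3210 / (147.7840 + 11.3210) * 100
Result: 7.1154 %


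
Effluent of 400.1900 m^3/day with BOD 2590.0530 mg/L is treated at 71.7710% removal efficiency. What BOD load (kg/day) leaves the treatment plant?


Load_in = volume * conc / 1000 = 400.1900 * 2590.0530 / 1000 = 1036.5133 kg/day
Removed = Load_in * eff / 100 = 1036.5133 * 71.7710 / 100 = 743.9160 kg/day
Load_out = Load_in - Removed = 1036.5133 - 743.9160 = 292.5973 kg/day


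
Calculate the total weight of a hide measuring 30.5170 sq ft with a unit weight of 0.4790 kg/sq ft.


Formula: Weight = area * weight_per_sqft
Substituting: Weight = 30.5170 * 0.4790
Result: 14.6176 kg


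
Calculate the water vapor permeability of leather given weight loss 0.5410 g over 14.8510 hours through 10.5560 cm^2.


Formula: WVP = loss / (area * time)
Substituting: WVP = 0.5410 / (10.5560 * 14.8510)
Result: 0.00345098 g/(cm^2*hr)


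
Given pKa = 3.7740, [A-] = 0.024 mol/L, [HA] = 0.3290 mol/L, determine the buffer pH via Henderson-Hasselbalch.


ratio = [A-] / [HA] = 0.024 / 0.3290 = 0.0729483
log10(ratio) = -1.1370
pH = pKa + log10(ratio) = 3.7740 - 1.1370 = 2.6370


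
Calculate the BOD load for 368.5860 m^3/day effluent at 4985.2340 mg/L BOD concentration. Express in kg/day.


Formula: BOD_load = volume * conc / 1000
Substituting: BOD_load = 368.5860 * 4985.2340 / 1000
Result: 1837.4875 kg/day
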